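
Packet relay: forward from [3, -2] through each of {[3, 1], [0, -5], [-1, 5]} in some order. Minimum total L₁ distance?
22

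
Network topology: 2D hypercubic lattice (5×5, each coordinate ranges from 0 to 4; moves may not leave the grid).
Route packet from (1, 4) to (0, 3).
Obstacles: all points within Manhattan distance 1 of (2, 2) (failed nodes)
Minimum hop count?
2
(one shortest path: (1, 4) → (0, 4) → (0, 3))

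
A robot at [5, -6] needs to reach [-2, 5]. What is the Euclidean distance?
13.0384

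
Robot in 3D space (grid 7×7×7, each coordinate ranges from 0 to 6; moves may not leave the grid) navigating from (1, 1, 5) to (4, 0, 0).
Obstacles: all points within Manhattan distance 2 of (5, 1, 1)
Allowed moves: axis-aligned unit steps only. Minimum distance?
9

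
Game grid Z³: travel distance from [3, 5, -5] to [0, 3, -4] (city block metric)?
6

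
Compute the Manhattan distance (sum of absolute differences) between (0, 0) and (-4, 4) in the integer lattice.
8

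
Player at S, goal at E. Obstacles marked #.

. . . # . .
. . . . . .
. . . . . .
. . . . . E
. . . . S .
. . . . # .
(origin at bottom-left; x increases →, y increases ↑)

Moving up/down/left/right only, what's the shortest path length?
2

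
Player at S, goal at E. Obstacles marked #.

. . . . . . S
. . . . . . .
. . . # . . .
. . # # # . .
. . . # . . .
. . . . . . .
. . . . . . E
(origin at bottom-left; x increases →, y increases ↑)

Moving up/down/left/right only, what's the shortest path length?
6
(one shortest path: (6, 6) → (6, 5) → (6, 4) → (6, 3) → (6, 2) → (6, 1) → (6, 0))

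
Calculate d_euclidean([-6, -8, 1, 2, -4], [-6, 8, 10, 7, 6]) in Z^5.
21.4942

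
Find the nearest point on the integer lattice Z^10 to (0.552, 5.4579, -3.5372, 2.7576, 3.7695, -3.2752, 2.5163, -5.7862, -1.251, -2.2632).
(1, 5, -4, 3, 4, -3, 3, -6, -1, -2)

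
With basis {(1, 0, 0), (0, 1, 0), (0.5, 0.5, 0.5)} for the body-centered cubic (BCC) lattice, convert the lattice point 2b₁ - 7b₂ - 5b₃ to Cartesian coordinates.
(-0.5, -9.5, -2.5)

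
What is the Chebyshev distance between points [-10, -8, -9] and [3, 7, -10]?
15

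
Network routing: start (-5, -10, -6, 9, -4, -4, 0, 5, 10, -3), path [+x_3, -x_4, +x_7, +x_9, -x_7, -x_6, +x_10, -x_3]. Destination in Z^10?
(-5, -10, -6, 8, -4, -5, 0, 5, 11, -2)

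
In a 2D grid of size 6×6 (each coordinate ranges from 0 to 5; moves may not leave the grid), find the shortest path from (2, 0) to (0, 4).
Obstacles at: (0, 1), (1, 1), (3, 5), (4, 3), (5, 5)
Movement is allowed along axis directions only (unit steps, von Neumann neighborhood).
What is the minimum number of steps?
6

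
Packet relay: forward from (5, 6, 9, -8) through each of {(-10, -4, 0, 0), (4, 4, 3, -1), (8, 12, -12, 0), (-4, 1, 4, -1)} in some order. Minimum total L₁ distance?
90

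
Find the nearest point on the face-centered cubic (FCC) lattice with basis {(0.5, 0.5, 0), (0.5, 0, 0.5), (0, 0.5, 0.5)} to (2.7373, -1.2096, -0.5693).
(2.5, -1, -0.5)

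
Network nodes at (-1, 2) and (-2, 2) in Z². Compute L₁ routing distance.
1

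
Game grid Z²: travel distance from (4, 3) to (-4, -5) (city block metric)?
16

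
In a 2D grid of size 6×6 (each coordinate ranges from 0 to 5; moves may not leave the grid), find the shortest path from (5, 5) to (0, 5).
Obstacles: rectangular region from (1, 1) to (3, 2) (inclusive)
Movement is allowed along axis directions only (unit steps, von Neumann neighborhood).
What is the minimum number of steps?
5
(one shortest path: (5, 5) → (4, 5) → (3, 5) → (2, 5) → (1, 5) → (0, 5))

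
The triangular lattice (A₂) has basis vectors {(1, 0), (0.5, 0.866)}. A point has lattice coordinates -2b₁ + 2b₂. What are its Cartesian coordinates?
(-1, 1.732)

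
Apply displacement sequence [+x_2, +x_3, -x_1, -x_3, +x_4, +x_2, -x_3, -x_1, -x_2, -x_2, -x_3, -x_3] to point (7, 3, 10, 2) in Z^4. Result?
(5, 3, 7, 3)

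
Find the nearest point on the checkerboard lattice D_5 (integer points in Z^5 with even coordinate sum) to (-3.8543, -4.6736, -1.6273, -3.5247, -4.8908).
(-4, -5, -2, -4, -5)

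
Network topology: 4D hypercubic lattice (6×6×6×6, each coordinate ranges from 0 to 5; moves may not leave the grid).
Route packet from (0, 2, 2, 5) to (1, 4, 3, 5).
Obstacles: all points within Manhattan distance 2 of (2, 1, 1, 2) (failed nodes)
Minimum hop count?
4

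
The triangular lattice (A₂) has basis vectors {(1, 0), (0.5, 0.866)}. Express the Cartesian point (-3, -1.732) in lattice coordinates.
-2b₁ - 2b₂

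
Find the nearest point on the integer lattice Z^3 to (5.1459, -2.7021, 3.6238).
(5, -3, 4)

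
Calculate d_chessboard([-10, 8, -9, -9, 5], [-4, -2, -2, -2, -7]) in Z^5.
12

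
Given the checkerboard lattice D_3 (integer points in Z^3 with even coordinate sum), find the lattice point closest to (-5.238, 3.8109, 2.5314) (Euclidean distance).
(-5, 4, 3)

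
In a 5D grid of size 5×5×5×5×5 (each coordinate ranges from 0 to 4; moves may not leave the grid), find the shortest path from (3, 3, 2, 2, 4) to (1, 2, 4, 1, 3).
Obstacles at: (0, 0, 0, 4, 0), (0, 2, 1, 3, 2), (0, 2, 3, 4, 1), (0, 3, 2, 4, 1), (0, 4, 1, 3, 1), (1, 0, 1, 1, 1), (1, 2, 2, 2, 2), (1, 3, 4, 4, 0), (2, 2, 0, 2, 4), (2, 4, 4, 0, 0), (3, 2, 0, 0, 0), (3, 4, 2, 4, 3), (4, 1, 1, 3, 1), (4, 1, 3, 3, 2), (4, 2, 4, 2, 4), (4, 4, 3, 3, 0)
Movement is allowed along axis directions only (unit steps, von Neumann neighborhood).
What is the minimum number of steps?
7
(one shortest path: (3, 3, 2, 2, 4) → (2, 3, 2, 2, 4) → (1, 3, 2, 2, 4) → (1, 2, 2, 2, 4) → (1, 2, 3, 2, 4) → (1, 2, 4, 2, 4) → (1, 2, 4, 1, 4) → (1, 2, 4, 1, 3))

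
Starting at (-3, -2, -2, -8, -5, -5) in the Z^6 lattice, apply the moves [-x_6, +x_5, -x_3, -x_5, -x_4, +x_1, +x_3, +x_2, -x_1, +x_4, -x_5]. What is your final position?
(-3, -1, -2, -8, -6, -6)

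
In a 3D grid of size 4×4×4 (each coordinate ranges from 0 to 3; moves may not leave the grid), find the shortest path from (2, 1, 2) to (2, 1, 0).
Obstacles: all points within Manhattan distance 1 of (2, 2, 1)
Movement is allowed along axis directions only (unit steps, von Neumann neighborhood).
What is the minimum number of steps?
4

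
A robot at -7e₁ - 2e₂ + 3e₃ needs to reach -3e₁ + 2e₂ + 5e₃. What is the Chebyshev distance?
4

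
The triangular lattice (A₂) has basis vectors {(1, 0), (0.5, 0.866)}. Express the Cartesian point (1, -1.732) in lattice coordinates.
2b₁ - 2b₂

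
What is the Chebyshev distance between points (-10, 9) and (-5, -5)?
14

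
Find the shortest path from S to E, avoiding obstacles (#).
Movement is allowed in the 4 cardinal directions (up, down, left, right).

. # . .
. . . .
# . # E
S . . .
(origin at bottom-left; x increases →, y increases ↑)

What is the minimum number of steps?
4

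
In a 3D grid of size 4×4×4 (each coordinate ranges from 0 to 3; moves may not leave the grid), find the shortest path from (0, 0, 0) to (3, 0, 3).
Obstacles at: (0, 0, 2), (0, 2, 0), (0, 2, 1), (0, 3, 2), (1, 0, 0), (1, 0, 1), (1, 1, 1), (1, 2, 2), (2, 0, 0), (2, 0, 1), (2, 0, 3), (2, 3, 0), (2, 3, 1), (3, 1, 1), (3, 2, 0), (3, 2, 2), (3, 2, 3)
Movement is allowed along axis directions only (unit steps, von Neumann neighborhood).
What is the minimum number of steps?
8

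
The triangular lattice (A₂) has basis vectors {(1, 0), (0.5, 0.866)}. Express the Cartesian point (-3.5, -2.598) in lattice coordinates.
-2b₁ - 3b₂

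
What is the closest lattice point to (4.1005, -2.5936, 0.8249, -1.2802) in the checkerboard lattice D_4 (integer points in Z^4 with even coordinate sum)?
(4, -2, 1, -1)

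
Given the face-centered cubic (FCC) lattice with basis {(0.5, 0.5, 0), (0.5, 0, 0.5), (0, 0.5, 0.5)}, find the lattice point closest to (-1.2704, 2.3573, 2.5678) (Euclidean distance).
(-1, 2.5, 2.5)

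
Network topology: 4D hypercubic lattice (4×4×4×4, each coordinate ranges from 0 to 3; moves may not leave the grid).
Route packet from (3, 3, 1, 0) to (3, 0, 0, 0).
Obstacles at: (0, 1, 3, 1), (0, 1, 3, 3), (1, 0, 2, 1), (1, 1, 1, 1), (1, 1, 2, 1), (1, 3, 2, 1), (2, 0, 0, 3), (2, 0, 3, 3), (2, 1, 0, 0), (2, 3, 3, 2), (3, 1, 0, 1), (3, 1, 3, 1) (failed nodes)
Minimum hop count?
4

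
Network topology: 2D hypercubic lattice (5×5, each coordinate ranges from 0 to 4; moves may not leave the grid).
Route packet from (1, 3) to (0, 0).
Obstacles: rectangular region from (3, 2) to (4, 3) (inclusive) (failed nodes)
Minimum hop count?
4
(one shortest path: (1, 3) → (0, 3) → (0, 2) → (0, 1) → (0, 0))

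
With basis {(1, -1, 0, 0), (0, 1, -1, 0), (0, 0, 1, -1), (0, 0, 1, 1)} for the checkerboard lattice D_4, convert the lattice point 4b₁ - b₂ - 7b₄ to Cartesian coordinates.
(4, -5, -6, -7)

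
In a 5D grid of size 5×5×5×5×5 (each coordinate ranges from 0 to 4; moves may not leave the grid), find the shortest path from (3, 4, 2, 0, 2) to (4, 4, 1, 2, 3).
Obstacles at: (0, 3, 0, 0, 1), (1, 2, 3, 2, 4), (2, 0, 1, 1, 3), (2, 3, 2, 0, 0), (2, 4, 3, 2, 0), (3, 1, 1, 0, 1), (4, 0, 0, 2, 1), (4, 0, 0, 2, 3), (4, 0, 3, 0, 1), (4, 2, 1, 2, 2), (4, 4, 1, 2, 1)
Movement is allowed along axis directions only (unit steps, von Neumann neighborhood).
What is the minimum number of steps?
5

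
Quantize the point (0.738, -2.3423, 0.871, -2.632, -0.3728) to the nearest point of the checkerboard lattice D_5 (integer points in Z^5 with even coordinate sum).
(1, -2, 1, -3, -1)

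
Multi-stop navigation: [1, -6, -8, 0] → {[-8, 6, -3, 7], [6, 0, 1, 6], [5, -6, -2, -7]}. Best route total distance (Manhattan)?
65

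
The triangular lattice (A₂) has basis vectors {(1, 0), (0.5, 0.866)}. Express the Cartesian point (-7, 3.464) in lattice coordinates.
-9b₁ + 4b₂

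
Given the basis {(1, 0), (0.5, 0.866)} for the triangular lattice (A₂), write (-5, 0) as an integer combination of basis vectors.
-5b₁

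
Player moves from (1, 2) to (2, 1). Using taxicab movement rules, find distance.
2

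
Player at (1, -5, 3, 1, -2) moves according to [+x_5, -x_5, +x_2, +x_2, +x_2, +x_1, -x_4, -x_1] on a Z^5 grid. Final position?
(1, -2, 3, 0, -2)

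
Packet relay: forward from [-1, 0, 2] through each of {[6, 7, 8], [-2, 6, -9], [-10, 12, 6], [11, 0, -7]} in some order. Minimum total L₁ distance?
89
(one optimal route: (-1, 0, 2) → (-2, 6, -9) → (11, 0, -7) → (6, 7, 8) → (-10, 12, 6))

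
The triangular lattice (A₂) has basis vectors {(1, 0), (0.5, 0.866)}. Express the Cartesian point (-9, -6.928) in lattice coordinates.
-5b₁ - 8b₂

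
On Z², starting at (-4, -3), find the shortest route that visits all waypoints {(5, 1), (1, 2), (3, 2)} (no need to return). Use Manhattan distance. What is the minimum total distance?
15
(one optimal route: (-4, -3) → (1, 2) → (3, 2) → (5, 1))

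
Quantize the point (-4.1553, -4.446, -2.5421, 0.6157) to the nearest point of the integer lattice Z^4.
(-4, -4, -3, 1)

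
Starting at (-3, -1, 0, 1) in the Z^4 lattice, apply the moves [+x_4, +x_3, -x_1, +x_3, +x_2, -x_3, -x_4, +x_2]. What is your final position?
(-4, 1, 1, 1)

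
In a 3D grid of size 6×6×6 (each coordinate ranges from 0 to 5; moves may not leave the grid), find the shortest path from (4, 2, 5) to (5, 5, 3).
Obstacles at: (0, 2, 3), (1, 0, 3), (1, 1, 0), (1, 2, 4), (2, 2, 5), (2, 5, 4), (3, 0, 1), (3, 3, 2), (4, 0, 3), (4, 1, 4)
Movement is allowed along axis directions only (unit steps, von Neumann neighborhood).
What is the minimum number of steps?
6
(one shortest path: (4, 2, 5) → (5, 2, 5) → (5, 3, 5) → (5, 4, 5) → (5, 5, 5) → (5, 5, 4) → (5, 5, 3))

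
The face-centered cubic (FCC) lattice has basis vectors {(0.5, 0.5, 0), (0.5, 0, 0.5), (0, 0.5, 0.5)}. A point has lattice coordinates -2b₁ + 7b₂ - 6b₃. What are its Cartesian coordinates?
(2.5, -4, 0.5)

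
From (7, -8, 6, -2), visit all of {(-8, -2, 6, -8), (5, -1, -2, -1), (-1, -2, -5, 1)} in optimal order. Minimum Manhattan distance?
57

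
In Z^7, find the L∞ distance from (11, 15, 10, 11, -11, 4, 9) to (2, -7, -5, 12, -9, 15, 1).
22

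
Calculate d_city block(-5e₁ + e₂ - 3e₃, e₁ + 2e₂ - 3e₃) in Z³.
7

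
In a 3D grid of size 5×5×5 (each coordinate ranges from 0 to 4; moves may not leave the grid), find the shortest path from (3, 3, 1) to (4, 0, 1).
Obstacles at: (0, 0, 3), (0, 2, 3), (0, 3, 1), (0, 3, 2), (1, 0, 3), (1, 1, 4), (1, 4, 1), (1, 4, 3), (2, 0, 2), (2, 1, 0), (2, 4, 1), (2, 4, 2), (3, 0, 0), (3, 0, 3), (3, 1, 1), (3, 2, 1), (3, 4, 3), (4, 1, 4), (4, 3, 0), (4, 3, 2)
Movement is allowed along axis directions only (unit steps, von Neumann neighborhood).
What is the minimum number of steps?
4
(one shortest path: (3, 3, 1) → (4, 3, 1) → (4, 2, 1) → (4, 1, 1) → (4, 0, 1))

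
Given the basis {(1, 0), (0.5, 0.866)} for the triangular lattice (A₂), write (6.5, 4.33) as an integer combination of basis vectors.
4b₁ + 5b₂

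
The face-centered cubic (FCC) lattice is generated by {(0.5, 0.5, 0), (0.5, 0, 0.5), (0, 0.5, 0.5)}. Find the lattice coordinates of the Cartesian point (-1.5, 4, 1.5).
b₁ - 4b₂ + 7b₃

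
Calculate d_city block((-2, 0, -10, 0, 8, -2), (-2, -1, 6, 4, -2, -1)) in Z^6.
32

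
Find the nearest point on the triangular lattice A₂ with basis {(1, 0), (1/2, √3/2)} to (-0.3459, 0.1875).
(0, 0)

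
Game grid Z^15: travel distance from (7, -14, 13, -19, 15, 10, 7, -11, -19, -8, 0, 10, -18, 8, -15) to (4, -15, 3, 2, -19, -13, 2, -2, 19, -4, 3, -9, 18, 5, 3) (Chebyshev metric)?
38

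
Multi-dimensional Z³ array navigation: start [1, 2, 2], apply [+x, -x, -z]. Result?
(1, 2, 1)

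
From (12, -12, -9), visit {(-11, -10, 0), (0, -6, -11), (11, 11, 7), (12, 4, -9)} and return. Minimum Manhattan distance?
136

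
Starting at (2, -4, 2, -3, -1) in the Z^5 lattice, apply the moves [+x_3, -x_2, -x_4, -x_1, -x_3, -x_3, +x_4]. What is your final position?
(1, -5, 1, -3, -1)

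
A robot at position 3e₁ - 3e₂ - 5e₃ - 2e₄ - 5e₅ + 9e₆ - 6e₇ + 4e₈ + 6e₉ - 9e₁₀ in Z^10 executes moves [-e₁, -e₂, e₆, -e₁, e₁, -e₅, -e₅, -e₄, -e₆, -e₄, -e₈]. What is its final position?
(2, -4, -5, -4, -7, 9, -6, 3, 6, -9)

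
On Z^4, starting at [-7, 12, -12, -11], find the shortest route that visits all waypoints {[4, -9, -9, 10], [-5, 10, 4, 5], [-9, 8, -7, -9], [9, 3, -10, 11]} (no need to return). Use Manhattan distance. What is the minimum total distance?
104
(one optimal route: (-7, 12, -12, -11) → (-9, 8, -7, -9) → (-5, 10, 4, 5) → (9, 3, -10, 11) → (4, -9, -9, 10))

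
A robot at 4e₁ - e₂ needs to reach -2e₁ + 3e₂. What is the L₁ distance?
10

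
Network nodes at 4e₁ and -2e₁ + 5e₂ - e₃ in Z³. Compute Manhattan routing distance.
12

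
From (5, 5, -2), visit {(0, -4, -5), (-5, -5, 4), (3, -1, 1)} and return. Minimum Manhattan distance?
58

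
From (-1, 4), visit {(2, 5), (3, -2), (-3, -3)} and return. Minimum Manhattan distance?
28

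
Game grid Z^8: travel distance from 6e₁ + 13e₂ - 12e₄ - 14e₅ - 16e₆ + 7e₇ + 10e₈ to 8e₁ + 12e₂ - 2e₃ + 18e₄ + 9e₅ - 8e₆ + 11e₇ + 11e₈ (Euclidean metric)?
38.9744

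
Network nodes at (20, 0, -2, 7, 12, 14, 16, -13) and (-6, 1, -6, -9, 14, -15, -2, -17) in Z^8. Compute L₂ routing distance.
46.1952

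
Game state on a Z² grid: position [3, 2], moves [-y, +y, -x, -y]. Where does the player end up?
(2, 1)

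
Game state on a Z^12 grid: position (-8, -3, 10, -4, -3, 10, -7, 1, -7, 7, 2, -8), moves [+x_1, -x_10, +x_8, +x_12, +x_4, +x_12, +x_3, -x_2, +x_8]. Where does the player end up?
(-7, -4, 11, -3, -3, 10, -7, 3, -7, 6, 2, -6)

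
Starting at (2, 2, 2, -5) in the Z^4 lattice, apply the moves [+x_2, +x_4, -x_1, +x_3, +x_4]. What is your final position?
(1, 3, 3, -3)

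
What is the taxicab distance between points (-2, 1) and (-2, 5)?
4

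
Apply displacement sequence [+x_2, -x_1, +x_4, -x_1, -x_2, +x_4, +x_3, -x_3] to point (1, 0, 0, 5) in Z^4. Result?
(-1, 0, 0, 7)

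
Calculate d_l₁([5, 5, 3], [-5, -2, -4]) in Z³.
24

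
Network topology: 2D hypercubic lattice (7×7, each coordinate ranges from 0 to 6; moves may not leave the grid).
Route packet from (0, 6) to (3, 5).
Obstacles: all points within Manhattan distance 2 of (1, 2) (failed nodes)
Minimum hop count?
4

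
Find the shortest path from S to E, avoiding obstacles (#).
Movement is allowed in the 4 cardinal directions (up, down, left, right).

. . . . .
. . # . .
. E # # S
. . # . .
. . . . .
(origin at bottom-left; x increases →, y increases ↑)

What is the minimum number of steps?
7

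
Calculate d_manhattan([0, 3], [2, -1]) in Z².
6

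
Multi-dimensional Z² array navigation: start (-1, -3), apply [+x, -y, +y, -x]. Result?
(-1, -3)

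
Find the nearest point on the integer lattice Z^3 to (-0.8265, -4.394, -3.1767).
(-1, -4, -3)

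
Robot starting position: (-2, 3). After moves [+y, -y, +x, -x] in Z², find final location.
(-2, 3)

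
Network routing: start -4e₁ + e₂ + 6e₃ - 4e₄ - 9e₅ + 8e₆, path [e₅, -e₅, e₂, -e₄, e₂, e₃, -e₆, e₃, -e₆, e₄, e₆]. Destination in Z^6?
(-4, 3, 8, -4, -9, 7)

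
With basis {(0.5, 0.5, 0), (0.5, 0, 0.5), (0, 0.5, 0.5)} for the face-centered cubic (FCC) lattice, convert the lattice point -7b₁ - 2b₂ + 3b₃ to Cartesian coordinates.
(-4.5, -2, 0.5)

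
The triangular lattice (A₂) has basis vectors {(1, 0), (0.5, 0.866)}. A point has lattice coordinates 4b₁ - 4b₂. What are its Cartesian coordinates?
(2, -3.464)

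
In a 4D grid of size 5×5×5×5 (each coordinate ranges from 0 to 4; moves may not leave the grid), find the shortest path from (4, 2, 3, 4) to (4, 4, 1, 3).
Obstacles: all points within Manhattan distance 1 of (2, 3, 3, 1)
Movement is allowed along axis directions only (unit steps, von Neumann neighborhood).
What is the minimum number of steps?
5
(one shortest path: (4, 2, 3, 4) → (4, 3, 3, 4) → (4, 4, 3, 4) → (4, 4, 2, 4) → (4, 4, 1, 4) → (4, 4, 1, 3))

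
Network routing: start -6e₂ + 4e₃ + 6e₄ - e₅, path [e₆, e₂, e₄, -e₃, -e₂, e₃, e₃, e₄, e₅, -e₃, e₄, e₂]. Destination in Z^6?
(0, -5, 4, 9, 0, 1)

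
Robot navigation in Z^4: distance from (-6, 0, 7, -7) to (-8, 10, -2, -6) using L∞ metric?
10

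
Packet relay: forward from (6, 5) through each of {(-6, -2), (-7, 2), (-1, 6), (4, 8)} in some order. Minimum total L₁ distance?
27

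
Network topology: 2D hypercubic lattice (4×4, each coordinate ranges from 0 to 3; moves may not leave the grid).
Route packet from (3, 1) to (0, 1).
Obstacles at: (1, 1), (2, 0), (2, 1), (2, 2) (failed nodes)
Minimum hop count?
7
(one shortest path: (3, 1) → (3, 2) → (3, 3) → (2, 3) → (1, 3) → (0, 3) → (0, 2) → (0, 1))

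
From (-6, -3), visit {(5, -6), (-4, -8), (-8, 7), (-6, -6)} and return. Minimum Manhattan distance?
56
(one optimal route: (-6, -3) → (5, -6) → (-4, -8) → (-6, -6) → (-8, 7) → (-6, -3))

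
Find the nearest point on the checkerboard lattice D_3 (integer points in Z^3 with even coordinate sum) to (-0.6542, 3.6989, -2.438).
(-1, 4, -3)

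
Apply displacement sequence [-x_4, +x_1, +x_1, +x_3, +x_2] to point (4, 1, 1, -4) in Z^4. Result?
(6, 2, 2, -5)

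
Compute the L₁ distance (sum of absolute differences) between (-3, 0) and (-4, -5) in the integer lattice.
6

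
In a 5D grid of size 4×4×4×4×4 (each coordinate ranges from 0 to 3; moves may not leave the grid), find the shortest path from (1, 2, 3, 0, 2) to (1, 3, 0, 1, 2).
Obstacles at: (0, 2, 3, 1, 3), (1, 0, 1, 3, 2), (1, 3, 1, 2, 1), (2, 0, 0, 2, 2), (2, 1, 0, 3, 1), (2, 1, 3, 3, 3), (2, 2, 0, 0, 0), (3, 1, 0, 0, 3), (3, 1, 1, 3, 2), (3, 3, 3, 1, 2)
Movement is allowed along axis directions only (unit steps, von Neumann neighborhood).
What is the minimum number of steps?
5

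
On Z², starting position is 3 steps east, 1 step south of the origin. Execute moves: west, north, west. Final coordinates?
(1, 0)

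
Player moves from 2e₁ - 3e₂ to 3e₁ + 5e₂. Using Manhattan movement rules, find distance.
9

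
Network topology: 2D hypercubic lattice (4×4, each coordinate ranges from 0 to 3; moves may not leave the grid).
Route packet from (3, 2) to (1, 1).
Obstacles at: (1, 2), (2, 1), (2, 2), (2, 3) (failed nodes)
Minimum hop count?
5
(one shortest path: (3, 2) → (3, 1) → (3, 0) → (2, 0) → (1, 0) → (1, 1))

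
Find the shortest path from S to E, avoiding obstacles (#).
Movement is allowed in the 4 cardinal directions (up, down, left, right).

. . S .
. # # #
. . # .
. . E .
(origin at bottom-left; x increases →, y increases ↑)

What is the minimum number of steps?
7
(one shortest path: (2, 3) → (1, 3) → (0, 3) → (0, 2) → (0, 1) → (1, 1) → (1, 0) → (2, 0))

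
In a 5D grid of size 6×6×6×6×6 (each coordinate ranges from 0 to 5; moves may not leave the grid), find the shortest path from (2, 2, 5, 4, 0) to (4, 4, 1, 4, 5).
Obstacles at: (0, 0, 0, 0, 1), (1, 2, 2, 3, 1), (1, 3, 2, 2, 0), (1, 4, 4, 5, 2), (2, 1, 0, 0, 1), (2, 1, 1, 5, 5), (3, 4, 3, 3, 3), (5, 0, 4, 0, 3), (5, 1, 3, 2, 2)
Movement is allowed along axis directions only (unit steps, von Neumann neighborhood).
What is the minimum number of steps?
13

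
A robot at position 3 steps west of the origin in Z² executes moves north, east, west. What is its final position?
(-3, 1)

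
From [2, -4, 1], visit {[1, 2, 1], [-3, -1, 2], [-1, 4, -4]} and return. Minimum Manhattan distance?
38
(one optimal route: (2, -4, 1) → (1, 2, 1) → (-1, 4, -4) → (-3, -1, 2) → (2, -4, 1))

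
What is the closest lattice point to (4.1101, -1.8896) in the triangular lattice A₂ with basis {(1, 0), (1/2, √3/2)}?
(4, -1.732)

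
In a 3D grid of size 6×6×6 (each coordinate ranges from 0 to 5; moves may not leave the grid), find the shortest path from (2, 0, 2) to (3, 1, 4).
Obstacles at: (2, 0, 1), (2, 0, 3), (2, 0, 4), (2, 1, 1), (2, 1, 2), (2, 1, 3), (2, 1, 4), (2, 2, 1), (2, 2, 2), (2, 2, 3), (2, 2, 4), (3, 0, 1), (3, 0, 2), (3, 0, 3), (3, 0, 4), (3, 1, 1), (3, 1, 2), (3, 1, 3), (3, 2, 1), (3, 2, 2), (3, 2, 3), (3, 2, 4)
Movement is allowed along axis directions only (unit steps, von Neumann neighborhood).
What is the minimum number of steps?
8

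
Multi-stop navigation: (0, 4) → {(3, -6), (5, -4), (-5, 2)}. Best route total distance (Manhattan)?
27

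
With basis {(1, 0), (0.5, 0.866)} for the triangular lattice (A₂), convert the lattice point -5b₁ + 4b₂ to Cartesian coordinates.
(-3, 3.464)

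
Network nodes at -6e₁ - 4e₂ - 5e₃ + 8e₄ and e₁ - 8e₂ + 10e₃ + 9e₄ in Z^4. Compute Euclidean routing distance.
17.0587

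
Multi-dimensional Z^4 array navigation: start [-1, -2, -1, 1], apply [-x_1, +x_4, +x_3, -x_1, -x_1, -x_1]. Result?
(-5, -2, 0, 2)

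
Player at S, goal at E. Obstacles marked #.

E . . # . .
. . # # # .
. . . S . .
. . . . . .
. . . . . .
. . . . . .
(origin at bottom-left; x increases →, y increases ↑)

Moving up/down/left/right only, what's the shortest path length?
5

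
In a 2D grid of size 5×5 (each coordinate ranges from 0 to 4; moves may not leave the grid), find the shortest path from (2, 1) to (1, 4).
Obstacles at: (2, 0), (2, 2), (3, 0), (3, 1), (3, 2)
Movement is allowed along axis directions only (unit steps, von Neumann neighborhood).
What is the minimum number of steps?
4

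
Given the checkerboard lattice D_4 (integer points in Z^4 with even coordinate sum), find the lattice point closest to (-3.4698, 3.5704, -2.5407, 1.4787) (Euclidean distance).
(-3, 4, -3, 2)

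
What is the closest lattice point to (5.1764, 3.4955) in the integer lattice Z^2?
(5, 3)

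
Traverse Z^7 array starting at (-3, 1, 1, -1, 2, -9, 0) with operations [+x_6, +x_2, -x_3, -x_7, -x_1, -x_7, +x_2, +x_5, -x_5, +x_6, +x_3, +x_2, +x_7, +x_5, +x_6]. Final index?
(-4, 4, 1, -1, 3, -6, -1)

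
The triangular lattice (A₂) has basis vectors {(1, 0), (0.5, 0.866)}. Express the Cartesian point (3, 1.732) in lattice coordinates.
2b₁ + 2b₂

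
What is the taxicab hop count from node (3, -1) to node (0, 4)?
8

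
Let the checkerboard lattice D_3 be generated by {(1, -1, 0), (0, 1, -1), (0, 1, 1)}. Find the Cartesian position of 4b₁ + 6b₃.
(4, 2, 6)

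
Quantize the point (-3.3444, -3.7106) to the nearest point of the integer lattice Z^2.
(-3, -4)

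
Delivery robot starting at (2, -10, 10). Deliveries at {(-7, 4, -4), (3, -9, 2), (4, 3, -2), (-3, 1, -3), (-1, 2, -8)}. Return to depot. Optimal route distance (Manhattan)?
88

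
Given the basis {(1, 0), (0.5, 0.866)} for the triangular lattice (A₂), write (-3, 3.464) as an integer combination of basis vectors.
-5b₁ + 4b₂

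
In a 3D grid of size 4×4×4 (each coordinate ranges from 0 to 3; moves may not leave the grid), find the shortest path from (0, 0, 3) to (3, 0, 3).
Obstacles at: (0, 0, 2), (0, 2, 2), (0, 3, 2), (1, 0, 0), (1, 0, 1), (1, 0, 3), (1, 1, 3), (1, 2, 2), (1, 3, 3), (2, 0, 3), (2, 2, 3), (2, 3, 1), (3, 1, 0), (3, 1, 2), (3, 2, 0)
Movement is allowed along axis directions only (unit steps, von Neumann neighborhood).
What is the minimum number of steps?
7
(one shortest path: (0, 0, 3) → (0, 1, 3) → (0, 1, 2) → (1, 1, 2) → (2, 1, 2) → (2, 0, 2) → (3, 0, 2) → (3, 0, 3))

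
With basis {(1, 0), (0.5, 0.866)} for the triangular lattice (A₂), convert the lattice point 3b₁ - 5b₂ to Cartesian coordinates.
(0.5, -4.33)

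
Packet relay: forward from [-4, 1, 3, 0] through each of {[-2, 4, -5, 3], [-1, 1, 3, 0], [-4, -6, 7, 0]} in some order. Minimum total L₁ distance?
40
(one optimal route: (-4, 1, 3, 0) → (-4, -6, 7, 0) → (-1, 1, 3, 0) → (-2, 4, -5, 3))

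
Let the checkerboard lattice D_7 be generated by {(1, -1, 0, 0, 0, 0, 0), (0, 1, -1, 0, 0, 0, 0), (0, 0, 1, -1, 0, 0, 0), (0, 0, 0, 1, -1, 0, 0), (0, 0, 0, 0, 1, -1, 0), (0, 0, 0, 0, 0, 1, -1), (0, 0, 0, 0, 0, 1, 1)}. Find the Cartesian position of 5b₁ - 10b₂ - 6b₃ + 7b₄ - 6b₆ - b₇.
(5, -15, 4, 13, -7, -7, 5)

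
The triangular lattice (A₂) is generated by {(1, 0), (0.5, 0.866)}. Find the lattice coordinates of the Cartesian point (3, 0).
3b₁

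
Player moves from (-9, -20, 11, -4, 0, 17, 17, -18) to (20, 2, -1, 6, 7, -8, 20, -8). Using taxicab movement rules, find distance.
118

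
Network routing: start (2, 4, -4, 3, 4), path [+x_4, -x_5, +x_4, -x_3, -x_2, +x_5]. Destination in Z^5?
(2, 3, -5, 5, 4)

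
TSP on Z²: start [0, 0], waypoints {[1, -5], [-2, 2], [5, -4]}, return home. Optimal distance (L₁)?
28
(one optimal route: (0, 0) → (1, -5) → (5, -4) → (-2, 2) → (0, 0))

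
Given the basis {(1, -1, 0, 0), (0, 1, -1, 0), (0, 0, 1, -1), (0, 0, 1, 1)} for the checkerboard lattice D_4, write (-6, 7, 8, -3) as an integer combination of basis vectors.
-6b₁ + b₂ + 6b₃ + 3b₄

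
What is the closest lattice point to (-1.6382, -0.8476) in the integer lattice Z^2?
(-2, -1)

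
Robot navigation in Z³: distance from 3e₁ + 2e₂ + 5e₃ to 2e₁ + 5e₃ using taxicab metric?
3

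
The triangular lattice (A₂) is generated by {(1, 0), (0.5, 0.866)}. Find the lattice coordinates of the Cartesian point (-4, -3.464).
-2b₁ - 4b₂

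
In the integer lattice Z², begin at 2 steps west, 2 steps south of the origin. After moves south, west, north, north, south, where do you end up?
(-3, -2)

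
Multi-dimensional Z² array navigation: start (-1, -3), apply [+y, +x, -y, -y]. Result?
(0, -4)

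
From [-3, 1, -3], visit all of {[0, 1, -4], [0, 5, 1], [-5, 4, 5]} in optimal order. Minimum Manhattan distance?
23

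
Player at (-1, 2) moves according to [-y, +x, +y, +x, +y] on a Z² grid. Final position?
(1, 3)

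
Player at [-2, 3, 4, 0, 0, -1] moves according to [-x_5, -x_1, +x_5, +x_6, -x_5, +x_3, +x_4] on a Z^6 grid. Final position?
(-3, 3, 5, 1, -1, 0)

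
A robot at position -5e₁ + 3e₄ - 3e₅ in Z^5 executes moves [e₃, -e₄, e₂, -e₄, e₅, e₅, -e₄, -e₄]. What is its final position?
(-5, 1, 1, -1, -1)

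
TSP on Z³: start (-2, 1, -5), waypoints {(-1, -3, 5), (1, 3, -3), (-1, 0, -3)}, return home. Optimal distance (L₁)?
38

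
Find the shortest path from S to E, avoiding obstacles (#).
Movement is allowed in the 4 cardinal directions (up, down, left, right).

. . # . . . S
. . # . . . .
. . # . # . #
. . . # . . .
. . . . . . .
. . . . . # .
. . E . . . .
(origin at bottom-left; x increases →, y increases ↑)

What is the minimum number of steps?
10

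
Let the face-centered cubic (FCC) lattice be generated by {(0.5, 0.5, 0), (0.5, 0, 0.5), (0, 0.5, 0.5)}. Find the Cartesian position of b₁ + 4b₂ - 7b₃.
(2.5, -3, -1.5)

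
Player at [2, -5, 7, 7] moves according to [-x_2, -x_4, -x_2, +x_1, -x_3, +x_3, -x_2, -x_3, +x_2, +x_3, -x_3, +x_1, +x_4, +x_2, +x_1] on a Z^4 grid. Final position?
(5, -6, 6, 7)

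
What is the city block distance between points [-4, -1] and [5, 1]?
11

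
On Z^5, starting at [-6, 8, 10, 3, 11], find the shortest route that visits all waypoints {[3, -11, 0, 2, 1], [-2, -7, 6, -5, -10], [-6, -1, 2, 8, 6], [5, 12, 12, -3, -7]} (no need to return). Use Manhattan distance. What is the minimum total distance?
129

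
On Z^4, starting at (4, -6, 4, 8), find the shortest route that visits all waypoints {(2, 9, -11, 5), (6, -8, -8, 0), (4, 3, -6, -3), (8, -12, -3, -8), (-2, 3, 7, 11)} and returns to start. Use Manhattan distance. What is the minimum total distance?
146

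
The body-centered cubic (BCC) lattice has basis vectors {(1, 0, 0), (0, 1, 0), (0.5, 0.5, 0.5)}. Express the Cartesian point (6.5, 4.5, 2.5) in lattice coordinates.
4b₁ + 2b₂ + 5b₃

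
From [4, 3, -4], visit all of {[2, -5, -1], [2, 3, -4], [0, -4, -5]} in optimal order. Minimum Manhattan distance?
19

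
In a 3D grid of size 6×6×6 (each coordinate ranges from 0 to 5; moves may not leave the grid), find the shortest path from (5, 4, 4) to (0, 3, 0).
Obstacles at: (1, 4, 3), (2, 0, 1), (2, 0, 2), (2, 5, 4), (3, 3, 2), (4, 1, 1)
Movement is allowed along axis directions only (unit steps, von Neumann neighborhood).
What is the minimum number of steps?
10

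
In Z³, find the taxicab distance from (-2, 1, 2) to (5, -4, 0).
14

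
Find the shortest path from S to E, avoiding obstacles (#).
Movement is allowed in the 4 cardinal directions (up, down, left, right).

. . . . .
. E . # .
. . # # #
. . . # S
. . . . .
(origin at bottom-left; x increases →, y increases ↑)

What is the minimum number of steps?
7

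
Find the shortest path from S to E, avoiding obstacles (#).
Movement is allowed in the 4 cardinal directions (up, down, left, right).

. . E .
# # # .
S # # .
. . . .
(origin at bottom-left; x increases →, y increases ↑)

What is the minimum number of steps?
8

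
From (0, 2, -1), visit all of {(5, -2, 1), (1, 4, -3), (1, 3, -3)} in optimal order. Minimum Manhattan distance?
19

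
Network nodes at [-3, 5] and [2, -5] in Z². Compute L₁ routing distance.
15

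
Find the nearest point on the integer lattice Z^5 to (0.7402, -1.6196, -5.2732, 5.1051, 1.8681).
(1, -2, -5, 5, 2)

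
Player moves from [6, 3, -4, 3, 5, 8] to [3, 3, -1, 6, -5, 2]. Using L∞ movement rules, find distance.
10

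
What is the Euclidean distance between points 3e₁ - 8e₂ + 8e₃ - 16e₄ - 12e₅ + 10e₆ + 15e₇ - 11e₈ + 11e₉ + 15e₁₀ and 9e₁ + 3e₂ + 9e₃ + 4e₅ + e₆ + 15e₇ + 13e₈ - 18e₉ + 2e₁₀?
48.3425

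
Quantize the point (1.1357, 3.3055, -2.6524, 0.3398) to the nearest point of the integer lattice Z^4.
(1, 3, -3, 0)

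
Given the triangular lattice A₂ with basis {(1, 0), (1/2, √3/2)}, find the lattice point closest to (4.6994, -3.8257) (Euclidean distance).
(5, -3.464)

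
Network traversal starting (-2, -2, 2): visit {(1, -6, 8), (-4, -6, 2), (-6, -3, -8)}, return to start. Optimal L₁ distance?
54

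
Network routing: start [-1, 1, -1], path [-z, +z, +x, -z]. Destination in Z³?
(0, 1, -2)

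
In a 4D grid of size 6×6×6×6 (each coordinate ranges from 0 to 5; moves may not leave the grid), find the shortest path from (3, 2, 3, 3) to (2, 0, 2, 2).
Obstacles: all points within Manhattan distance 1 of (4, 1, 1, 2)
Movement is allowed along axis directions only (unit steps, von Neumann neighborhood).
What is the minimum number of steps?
5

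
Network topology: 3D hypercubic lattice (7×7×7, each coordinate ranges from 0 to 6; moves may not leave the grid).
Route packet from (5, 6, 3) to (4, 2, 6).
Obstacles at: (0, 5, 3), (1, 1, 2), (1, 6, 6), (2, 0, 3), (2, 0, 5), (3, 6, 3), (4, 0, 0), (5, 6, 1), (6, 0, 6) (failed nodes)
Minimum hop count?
8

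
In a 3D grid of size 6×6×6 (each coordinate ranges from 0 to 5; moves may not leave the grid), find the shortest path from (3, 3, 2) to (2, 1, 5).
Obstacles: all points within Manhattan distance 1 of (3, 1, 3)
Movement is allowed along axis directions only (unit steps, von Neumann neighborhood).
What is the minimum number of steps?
6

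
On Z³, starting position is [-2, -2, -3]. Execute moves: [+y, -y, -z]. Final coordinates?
(-2, -2, -4)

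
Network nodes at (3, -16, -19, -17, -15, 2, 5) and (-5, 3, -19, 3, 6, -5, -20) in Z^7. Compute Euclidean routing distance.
44.0454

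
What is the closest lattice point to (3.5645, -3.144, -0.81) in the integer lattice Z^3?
(4, -3, -1)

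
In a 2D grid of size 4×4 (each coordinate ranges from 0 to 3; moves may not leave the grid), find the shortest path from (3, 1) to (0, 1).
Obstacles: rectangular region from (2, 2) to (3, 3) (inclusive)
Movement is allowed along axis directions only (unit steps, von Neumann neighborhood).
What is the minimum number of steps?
3
(one shortest path: (3, 1) → (2, 1) → (1, 1) → (0, 1))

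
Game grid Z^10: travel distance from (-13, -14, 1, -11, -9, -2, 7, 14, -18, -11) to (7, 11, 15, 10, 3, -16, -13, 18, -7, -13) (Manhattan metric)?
143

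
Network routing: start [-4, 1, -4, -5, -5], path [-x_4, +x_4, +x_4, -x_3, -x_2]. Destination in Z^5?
(-4, 0, -5, -4, -5)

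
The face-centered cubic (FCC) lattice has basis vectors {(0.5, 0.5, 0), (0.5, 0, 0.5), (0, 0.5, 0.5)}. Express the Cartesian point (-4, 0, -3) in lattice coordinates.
-b₁ - 7b₂ + b₃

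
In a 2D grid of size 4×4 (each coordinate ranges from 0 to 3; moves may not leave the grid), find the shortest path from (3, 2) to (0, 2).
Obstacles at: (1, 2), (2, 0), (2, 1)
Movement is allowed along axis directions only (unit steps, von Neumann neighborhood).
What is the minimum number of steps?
5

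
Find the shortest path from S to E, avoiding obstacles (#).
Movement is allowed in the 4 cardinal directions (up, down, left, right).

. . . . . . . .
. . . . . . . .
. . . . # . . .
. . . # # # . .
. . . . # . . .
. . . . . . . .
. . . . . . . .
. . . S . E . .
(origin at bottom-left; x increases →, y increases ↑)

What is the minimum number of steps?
2
(one shortest path: (3, 0) → (4, 0) → (5, 0))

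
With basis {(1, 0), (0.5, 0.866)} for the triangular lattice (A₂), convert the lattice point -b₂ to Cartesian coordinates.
(-0.5, -0.866)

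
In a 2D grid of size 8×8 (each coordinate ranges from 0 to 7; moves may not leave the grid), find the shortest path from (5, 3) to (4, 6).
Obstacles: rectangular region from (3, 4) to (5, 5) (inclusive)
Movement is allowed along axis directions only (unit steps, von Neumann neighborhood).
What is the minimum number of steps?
6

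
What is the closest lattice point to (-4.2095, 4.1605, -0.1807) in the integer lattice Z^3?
(-4, 4, 0)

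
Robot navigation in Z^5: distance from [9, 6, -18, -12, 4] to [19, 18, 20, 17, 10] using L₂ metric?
50.6458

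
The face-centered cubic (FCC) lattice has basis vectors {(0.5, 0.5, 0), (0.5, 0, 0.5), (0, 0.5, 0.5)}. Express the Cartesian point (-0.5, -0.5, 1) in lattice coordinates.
-2b₁ + b₂ + b₃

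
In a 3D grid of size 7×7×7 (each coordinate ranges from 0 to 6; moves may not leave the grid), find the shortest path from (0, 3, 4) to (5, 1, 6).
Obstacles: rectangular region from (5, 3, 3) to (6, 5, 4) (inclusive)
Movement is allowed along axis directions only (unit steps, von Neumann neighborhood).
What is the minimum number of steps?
9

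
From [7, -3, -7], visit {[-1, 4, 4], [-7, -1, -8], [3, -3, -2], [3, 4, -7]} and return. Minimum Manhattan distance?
74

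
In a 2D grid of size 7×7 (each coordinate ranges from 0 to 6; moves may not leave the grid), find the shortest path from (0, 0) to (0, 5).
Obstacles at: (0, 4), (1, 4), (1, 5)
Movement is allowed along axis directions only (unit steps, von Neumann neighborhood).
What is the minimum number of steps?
11
(one shortest path: (0, 0) → (1, 0) → (2, 0) → (2, 1) → (2, 2) → (2, 3) → (2, 4) → (2, 5) → (2, 6) → (1, 6) → (0, 6) → (0, 5))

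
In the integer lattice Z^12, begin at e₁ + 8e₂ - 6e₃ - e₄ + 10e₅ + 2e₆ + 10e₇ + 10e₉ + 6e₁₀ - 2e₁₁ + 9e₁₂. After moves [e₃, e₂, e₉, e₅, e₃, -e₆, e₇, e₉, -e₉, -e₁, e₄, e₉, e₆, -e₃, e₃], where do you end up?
(0, 9, -4, 0, 11, 2, 11, 0, 12, 6, -2, 9)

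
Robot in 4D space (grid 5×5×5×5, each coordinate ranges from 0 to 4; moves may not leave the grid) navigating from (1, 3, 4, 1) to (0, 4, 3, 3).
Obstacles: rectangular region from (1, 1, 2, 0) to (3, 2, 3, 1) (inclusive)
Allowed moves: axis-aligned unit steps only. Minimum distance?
5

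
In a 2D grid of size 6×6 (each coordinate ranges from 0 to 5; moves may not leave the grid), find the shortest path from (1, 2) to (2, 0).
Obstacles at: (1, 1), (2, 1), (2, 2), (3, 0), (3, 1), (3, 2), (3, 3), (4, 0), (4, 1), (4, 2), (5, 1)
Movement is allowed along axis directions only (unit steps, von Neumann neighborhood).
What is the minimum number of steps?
5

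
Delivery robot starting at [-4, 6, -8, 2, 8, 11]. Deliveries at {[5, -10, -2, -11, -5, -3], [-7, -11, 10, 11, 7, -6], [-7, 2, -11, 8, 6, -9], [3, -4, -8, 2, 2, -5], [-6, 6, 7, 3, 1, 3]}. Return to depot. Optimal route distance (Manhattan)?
246
(one optimal route: (-4, 6, -8, 2, 8, 11) → (-7, 2, -11, 8, 6, -9) → (3, -4, -8, 2, 2, -5) → (5, -10, -2, -11, -5, -3) → (-7, -11, 10, 11, 7, -6) → (-6, 6, 7, 3, 1, 3) → (-4, 6, -8, 2, 8, 11))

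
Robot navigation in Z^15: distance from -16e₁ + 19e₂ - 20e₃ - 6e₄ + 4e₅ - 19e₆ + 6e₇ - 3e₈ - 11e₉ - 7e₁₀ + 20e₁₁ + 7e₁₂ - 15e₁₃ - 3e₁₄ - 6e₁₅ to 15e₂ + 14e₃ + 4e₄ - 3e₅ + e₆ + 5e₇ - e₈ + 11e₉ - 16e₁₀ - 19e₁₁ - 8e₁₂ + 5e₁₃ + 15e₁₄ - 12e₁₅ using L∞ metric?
39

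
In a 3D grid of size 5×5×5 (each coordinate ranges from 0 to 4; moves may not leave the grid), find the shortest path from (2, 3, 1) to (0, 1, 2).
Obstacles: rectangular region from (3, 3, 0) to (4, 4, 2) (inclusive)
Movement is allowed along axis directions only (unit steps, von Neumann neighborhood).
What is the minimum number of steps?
5
(one shortest path: (2, 3, 1) → (1, 3, 1) → (0, 3, 1) → (0, 2, 1) → (0, 1, 1) → (0, 1, 2))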